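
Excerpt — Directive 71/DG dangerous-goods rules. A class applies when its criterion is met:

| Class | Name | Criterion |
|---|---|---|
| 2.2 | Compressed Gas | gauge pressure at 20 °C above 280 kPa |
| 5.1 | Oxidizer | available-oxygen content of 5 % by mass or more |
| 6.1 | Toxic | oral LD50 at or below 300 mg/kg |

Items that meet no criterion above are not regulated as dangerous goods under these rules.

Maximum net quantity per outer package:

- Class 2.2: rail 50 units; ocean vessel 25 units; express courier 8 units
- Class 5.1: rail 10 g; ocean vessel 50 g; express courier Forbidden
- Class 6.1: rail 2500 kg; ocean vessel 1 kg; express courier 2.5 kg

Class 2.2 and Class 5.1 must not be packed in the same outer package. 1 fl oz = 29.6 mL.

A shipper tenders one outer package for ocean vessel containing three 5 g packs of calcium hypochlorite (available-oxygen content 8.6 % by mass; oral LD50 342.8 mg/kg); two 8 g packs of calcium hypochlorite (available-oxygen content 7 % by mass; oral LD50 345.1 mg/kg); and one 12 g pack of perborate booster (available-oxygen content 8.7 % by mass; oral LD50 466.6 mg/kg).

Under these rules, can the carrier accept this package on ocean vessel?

With available-oxygen content 8.6 % by mass (≥ 5 % by mass), the calcium hypochlorite falls in Class 5.1.
With available-oxygen content 7 % by mass (≥ 5 % by mass), the calcium hypochlorite falls in Class 5.1.
With available-oxygen content 8.7 % by mass (≥ 5 % by mass), the perborate booster falls in Class 5.1.
Class 5.1 net quantity: (three 5 g packs = 15 g) + (two 8 g packs = 16 g) + 12 g = 43 g.
43 g ≤ 50 g (ocean vessel limit, Class 5.1) — within limit.

Yes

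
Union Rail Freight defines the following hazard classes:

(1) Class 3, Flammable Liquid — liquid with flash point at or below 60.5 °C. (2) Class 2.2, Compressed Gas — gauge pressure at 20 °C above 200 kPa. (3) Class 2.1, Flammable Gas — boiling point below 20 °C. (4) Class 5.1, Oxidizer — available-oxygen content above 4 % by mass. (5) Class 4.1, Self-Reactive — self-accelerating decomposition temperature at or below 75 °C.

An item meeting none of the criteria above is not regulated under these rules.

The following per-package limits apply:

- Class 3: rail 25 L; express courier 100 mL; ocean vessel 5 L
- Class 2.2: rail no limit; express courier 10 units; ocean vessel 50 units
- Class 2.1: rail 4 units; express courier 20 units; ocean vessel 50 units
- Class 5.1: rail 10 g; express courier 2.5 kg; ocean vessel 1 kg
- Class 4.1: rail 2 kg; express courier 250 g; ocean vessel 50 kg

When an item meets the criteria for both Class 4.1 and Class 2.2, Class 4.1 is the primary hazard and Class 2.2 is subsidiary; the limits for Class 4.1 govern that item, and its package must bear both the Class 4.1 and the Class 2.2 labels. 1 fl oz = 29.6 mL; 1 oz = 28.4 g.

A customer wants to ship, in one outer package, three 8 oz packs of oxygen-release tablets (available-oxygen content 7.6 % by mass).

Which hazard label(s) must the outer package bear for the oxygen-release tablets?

Class 5.1

The oxygen-release tablets have available-oxygen content 7.6 % by mass, which is > 4 % by mass, so they are Class 5.1 (Oxidizer).
Only the Class 5.1 label is required.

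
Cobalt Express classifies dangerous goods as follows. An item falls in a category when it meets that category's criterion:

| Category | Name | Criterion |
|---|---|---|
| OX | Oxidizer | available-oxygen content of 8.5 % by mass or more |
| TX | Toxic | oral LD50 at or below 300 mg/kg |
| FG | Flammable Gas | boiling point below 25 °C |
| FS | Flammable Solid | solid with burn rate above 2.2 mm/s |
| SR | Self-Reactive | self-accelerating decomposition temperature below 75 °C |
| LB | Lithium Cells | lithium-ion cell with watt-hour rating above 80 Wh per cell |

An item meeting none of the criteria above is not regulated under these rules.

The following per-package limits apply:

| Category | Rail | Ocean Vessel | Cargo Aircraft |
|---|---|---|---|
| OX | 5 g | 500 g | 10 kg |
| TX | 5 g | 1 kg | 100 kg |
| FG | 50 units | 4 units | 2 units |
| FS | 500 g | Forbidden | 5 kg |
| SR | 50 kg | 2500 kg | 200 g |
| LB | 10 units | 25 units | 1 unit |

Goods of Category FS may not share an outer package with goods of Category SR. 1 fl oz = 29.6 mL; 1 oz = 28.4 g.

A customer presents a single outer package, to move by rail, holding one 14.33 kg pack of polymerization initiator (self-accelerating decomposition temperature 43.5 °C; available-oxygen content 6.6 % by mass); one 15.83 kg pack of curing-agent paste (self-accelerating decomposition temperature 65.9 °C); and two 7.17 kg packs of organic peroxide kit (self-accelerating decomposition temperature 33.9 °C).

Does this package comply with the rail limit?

Yes

Polymerization initiator: self-accelerating decomposition temperature 43.5 °C < 75 °C → Category SR (Self-Reactive).
With self-accelerating decomposition temperature 65.9 °C (< 75 °C), the curing-agent paste falls in Category SR.
With self-accelerating decomposition temperature 33.9 °C (< 75 °C), the organic peroxide kit falls in Category SR.
Total Category SR: 14.33 kg + 15.83 kg + (two 7.17 kg packs = 14.34 kg) = 44.5 kg.
44.5 kg is within the rail limit of 50 kg for Category SR.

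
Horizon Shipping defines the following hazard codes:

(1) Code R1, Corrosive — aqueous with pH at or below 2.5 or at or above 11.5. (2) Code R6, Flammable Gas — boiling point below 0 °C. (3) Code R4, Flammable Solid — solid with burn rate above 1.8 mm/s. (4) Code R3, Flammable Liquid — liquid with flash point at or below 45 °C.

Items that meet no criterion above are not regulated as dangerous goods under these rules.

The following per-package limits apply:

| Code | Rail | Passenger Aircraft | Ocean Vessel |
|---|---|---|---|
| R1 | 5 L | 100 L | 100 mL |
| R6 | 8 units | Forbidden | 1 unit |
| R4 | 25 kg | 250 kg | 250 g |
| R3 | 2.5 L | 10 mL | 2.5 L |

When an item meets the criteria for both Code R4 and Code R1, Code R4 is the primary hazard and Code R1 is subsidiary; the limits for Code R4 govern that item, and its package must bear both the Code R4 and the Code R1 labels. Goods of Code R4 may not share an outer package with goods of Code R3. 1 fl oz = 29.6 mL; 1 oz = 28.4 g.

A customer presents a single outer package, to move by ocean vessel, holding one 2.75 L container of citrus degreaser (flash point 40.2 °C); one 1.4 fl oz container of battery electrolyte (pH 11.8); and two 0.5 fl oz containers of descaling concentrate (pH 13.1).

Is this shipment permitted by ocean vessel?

No

Flash point 40.2 °C meets the Code R3 criterion (Flammable Liquid), so the citrus degreaser is Code R3.
The battery electrolyte has pH 11.8, which is ≥ 11.5, so it is Code R1 (Corrosive).
The descaling concentrate has pH 13.1, which is ≥ 11.5, so it is Code R1 (Corrosive).
Total Code R1: (one 1.4 fl oz container = 41.44 mL) + (two 0.5 fl oz containers = 29.6 mL) = 71.04 mL.
71.04 mL is within the ocean vessel limit of 100 mL for Code R1.
Code R3 quantity: 2.75 L.
2.75 L exceeds the ocean vessel limit of 2.5 L for Code R3.
The segregation rule (Code R4 with Code R3) does not apply to Code R1 with Code R3.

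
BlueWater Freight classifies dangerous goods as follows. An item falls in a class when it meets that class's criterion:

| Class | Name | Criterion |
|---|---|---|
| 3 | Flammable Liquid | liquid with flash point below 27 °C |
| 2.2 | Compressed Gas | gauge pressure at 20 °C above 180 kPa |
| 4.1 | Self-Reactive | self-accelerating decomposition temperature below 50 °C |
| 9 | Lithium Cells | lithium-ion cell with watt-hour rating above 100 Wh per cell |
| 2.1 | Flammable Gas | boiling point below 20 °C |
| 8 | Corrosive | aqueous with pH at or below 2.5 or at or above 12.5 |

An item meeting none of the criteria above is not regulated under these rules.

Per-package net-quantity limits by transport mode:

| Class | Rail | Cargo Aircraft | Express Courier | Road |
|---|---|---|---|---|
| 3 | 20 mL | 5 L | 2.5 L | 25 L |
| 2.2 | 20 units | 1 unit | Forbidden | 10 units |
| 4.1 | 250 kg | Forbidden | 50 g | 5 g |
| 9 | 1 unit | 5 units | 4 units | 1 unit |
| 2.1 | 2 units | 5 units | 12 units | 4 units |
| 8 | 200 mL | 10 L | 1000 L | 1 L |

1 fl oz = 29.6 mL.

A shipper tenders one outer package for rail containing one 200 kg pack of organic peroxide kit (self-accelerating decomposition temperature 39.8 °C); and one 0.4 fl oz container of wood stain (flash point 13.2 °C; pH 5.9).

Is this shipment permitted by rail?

Yes

With self-accelerating decomposition temperature 39.8 °C (< 50 °C), the organic peroxide kit falls in Class 4.1.
With flash point 13.2 °C (< 27 °C), the wood stain falls in Class 3.
Class 4.1 quantity: 200 kg.
That is within the Class 4.1 rail limit of 250 kg.
Class 3 quantity: one 0.4 fl oz container = 11.84 mL.
That is within the Class 3 rail limit of 20 mL.
Every hazard class is within its rail limit and no segregation rule is violated.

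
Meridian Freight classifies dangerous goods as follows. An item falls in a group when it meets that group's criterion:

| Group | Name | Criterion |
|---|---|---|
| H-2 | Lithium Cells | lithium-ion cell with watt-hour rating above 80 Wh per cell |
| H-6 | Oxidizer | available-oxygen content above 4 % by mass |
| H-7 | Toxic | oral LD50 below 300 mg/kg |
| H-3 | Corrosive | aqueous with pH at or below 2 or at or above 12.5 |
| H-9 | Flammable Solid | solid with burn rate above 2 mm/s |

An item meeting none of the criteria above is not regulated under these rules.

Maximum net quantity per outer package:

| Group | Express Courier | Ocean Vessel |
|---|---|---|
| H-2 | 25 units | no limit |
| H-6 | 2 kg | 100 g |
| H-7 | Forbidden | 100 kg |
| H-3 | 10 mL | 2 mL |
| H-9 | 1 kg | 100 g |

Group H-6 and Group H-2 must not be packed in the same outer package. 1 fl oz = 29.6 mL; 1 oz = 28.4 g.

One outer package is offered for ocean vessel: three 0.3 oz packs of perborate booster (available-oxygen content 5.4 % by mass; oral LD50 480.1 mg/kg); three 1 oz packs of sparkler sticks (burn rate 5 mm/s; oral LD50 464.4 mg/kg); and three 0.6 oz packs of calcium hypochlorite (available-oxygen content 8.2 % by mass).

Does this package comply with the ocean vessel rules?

Perborate booster: available-oxygen content 5.4 % by mass > 4 % by mass → Group H-6 (Oxidizer).
Burn rate 5 mm/s meets the Group H-9 criterion (Flammable Solid), so the sparkler sticks are Group H-9.
With available-oxygen content 8.2 % by mass (> 4 % by mass), the calcium hypochlorite falls in Group H-6.
Group H-6 net quantity: (three 0.3 oz packs = 25.56 g) + (three 0.6 oz packs = 51.12 g) = 76.68 g.
76.68 g is within the ocean vessel limit of 100 g for Group H-6.
Group H-9 quantity: three 1 oz packs = 85.2 g.
85.2 g is within the ocean vessel limit of 100 g for Group H-9.
The segregation rule (Group H-6 with Group H-2) does not apply to Group H-6 with Group H-9.
Every hazard group is within its ocean vessel limit and no segregation rule is violated.

Yes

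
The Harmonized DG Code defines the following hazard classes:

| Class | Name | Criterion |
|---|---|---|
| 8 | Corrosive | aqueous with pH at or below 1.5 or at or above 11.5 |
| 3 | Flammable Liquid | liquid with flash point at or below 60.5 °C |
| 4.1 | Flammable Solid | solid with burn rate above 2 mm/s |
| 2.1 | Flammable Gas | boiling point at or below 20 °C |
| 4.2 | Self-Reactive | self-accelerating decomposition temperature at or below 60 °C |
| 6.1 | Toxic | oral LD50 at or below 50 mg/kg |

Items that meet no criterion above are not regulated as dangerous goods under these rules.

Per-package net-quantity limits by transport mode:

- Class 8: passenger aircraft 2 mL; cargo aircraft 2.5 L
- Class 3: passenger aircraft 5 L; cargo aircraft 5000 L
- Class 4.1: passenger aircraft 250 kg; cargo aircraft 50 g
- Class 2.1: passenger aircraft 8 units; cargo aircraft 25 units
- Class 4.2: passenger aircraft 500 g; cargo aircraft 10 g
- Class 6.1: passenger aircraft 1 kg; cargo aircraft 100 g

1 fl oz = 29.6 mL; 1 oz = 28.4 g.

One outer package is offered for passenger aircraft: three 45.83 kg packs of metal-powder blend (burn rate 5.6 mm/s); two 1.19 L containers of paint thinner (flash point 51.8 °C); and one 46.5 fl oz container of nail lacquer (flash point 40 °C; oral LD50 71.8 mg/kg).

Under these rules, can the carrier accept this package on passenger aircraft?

Yes

With burn rate 5.6 mm/s (> 2 mm/s), the metal-powder blend falls in Class 4.1.
Flash point 51.8 °C meets the Class 3 criterion (Flammable Liquid), so the paint thinner is Class 3.
Flash point 40 °C meets the Class 3 criterion (Flammable Liquid), so the nail lacquer is Class 3.
Class 3 net quantity: (two 1.19 L containers = 2.38 L) + (one 46.5 fl oz container = 1376.4 mL) = 3756.4 mL.
3756.4 mL ≤ 5 L (passenger aircraft limit, Class 3) — within limit.
Class 4.1 quantity: three 45.83 kg packs = 137.49 kg.
137.49 kg is within the passenger aircraft limit of 250 kg for Class 4.1.
Every hazard class is within its passenger aircraft limit and no segregation rule is violated.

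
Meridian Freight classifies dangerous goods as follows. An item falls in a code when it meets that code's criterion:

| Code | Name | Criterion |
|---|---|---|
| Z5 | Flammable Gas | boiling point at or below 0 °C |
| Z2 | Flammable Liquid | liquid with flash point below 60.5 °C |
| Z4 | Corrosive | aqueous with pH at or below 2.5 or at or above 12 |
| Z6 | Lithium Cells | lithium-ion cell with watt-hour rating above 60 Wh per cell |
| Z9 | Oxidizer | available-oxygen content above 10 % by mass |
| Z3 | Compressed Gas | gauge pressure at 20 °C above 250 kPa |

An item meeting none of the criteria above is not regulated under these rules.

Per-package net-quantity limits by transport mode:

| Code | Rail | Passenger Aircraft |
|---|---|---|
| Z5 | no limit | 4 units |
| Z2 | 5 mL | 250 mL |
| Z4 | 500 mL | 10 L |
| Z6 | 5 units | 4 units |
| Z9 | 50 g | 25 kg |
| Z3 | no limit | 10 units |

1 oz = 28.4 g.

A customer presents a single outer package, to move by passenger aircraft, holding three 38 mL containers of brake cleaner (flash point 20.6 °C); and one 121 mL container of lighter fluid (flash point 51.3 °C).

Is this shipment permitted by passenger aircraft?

Yes

Flash point 20.6 °C meets the Code Z2 criterion (Flammable Liquid), so the brake cleaner is Code Z2.
The lighter fluid has flash point 51.3 °C, which is < 60.5 °C, so it is Code Z2 (Flammable Liquid).
Total Code Z2: (three 38 mL containers = 114 mL) + 121 mL = 235 mL.
235 mL is within the passenger aircraft limit of 250 mL for Code Z2.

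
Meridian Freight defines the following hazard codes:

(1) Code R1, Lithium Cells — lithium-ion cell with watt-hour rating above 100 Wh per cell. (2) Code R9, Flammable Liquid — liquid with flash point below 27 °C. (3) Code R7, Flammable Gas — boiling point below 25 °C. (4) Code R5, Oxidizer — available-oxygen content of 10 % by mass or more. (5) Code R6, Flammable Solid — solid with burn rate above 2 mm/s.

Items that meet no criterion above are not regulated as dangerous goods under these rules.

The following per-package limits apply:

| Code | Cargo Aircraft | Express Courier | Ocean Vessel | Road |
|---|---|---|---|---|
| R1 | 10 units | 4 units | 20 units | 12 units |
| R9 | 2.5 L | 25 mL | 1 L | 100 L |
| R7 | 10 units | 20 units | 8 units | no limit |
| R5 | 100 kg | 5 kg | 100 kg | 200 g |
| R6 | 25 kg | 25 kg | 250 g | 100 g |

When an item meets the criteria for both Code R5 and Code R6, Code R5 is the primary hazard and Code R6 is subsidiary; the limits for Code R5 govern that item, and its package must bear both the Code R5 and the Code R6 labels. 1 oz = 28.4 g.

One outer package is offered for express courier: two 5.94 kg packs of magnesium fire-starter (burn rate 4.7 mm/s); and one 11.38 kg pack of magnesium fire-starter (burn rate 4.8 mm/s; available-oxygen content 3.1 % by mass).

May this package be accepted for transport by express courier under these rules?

Yes

With burn rate 4.7 mm/s (> 2 mm/s), the magnesium fire-starter falls in Code R6.
Magnesium fire-starter: burn rate 4.8 mm/s > 2 mm/s → Code R6 (Flammable Solid).
Code R6 net quantity: (two 5.94 kg packs = 11.88 kg) + 11.38 kg = 23.26 kg.
23.26 kg ≤ 25 kg (express courier limit, Code R6) — within limit.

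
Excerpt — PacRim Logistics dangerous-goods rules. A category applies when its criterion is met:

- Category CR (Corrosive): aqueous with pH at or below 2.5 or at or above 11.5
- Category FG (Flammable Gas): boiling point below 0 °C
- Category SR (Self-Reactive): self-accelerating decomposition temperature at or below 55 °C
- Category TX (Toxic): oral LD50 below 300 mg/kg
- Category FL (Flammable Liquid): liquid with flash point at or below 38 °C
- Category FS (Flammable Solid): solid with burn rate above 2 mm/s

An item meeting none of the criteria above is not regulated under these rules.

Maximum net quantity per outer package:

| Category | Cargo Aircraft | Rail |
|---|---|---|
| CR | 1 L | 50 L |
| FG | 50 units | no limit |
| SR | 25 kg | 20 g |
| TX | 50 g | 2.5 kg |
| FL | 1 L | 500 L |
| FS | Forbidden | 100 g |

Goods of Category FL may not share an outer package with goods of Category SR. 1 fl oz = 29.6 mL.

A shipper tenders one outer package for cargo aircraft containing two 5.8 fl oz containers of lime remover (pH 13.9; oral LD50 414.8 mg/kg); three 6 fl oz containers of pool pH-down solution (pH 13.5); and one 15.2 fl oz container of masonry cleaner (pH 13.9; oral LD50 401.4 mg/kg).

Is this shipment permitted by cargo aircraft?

No

The lime remover has pH 13.9, which is ≥ 11.5, so it is Category CR (Corrosive).
pH 13.5 meets the Category CR criterion (Corrosive), so the pool pH-down solution is Category CR.
With pH 13.9 (≥ 11.5), the masonry cleaner falls in Category CR.
Category CR net quantity: (two 5.8 fl oz containers = 343.36 mL) + (three 6 fl oz containers = 532.8 mL) + (one 15.2 fl oz container = 449.92 mL) = 1326.08 mL.
1326.08 mL exceeds the cargo aircraft limit of 1 L for Category CR.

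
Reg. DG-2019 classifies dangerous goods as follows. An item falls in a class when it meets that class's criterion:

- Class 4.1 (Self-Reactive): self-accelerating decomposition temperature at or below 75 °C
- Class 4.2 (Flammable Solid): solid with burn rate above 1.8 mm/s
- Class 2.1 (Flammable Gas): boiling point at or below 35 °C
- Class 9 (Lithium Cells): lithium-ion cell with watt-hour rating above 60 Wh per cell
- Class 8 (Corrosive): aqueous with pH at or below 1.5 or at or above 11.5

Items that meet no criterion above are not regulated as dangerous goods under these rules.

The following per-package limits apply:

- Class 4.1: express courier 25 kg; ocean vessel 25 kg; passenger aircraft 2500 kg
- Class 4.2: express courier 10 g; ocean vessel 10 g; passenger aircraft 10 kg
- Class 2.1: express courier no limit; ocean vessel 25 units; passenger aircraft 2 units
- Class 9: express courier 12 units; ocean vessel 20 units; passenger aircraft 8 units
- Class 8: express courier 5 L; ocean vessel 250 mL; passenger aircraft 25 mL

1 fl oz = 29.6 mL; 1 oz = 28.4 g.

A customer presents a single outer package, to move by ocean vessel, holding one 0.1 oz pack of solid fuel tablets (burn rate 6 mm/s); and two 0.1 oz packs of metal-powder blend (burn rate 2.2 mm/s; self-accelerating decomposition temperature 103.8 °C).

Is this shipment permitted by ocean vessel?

With burn rate 6 mm/s (> 1.8 mm/s), the solid fuel tablets fall in Class 4.2.
Metal-powder blend: burn rate 2.2 mm/s > 1.8 mm/s → Class 4.2 (Flammable Solid).
Class 4.2 net quantity: (one 0.1 oz pack = 2.84 g) + (two 0.1 oz packs = 5.68 g) = 8.52 g.
8.52 g ≤ 10 g (ocean vessel limit, Class 4.2) — within limit.

Yes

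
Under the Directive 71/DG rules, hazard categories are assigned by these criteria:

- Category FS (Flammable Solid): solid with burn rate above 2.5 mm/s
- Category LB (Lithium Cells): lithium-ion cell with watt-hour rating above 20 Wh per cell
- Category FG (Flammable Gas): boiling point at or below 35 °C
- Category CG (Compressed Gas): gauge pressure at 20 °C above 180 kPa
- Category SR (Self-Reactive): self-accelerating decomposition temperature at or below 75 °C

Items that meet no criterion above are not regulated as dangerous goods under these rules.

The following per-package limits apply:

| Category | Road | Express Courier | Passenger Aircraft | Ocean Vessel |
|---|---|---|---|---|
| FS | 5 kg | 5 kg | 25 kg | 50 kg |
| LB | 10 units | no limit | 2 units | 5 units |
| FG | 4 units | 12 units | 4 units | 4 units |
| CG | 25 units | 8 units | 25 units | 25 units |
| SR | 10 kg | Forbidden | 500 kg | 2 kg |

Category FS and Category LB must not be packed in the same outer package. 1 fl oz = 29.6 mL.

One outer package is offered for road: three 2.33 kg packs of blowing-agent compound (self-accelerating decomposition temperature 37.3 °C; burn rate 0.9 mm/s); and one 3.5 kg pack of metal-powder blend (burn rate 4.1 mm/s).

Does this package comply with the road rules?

Yes

Self-accelerating decomposition temperature 37.3 °C meets the Category SR criterion (Self-Reactive), so the blowing-agent compound is Category SR.
With burn rate 4.1 mm/s (> 2.5 mm/s), the metal-powder blend falls in Category FS.
Category FS quantity: 3.5 kg.
3.5 kg ≤ 5 kg (road limit, Category FS) — within limit.
Category SR quantity: three 2.33 kg packs = 6.99 kg.
6.99 kg is within the road limit of 10 kg for Category SR.
The segregation rule (Category FS with Category LB) does not apply to Category FS with Category SR.
Every hazard category is within its road limit and no segregation rule is violated.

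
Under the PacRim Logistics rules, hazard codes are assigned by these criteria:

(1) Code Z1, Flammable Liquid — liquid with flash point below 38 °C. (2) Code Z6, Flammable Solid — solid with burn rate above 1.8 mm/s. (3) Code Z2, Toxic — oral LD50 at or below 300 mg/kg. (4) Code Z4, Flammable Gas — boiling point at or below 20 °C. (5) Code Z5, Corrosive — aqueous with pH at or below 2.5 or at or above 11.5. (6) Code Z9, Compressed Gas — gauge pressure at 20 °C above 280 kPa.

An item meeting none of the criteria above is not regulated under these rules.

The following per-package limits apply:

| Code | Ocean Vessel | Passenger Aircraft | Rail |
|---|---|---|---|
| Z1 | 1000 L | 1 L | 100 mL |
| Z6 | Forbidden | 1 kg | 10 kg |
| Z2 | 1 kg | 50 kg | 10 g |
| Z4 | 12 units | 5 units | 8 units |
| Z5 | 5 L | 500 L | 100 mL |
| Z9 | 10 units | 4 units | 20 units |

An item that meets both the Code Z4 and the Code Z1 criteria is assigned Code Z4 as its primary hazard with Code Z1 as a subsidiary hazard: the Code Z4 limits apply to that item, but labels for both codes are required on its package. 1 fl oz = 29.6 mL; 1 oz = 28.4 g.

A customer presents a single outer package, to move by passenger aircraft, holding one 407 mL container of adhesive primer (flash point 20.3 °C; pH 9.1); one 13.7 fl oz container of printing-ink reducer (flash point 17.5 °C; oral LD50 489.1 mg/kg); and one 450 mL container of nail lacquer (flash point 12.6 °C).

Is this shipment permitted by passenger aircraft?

With flash point 20.3 °C (< 38 °C), the adhesive primer falls in Code Z1.
The printing-ink reducer has flash point 17.5 °C, which is < 38 °C, so it is Code Z1 (Flammable Liquid).
Nail lacquer: flash point 12.6 °C < 38 °C → Code Z1 (Flammable Liquid).
Code Z1 net quantity: 407 mL + (one 13.7 fl oz container = 405.52 mL) + 450 mL = 1262.52 mL.
1262.52 mL > 1 L (passenger aircraft limit, Code Z1) — over the limit.

No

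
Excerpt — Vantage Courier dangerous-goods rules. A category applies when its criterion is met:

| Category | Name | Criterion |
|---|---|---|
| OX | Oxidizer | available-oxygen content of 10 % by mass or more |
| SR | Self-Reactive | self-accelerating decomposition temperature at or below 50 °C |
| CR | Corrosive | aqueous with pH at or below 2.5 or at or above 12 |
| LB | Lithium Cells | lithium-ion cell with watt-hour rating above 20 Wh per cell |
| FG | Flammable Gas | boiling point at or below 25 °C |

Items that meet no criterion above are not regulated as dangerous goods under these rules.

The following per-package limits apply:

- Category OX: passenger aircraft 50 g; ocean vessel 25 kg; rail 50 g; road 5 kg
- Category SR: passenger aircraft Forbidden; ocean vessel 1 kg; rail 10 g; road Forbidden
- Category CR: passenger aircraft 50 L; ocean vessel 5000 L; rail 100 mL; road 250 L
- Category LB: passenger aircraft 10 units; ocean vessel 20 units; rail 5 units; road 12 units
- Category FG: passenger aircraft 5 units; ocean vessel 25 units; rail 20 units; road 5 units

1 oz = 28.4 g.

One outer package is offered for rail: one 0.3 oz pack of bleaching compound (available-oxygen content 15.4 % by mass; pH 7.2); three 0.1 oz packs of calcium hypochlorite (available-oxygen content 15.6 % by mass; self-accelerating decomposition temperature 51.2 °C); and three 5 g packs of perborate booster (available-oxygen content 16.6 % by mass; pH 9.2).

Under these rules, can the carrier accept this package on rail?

Available-oxygen content 15.4 % by mass meets the Category OX criterion (Oxidizer), so the bleaching compound is Category OX.
Calcium hypochlorite: available-oxygen content 15.6 % by mass ≥ 10 % by mass → Category OX (Oxidizer).
The perborate booster has available-oxygen content 16.6 % by mass, which is ≥ 10 % by mass, so it is Category OX (Oxidizer).
Total Category OX: (one 0.3 oz pack = 8.52 g) + (three 0.1 oz packs = 8.52 g) + (three 5 g packs = 15 g) = 32.04 g.
32.04 g ≤ 50 g (rail limit, Category OX) — within limit.

Yes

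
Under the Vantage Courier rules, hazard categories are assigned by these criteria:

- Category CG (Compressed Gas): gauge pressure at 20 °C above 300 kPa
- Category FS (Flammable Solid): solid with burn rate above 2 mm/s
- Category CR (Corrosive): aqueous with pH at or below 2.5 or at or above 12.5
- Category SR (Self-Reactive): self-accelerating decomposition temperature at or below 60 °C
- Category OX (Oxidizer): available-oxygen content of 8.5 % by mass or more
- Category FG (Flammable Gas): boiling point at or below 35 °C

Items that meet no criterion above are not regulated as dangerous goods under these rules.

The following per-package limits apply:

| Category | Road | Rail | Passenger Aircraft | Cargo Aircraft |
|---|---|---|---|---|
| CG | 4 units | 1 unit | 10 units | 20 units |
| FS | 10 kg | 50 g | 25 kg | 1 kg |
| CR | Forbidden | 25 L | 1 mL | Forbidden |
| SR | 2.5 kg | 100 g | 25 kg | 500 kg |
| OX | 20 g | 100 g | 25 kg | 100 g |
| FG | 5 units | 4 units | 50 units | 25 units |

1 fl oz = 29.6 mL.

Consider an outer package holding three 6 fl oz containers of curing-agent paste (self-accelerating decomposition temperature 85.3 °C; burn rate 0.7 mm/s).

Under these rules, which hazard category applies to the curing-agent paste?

burn rate 0.7 mm/s is not above 2 mm/s, so Category FS does not apply.
self-accelerating decomposition temperature 85.3 °C is not below 60 °C, so Category SR does not apply.
No criterion is met, so the item is not regulated.

Not regulated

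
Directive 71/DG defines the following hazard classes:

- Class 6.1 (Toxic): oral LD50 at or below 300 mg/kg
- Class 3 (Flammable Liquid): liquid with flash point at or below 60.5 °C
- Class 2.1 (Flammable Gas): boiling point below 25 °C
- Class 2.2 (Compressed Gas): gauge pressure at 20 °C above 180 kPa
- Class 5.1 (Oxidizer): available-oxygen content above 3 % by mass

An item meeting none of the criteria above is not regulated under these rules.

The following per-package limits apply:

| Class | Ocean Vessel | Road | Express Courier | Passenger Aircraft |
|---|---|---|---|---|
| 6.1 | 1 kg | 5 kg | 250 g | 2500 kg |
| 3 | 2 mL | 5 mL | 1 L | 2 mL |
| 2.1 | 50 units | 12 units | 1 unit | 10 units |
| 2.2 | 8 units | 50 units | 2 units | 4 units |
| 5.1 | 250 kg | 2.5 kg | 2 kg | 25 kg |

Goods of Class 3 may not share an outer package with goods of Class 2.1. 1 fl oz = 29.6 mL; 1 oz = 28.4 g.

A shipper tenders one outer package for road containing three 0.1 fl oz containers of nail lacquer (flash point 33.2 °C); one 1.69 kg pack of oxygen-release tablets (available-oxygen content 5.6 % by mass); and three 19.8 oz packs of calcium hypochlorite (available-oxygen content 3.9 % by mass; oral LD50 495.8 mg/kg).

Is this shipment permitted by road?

No

Flash point 33.2 °C meets the Class 3 criterion (Flammable Liquid), so the nail lacquer is Class 3.
Oxygen-release tablets: available-oxygen content 5.6 % by mass > 3 % by mass → Class 5.1 (Oxidizer).
The calcium hypochlorite has available-oxygen content 3.9 % by mass, which is > 3 % by mass, so it is Class 5.1 (Oxidizer).
Class 5.1 net quantity: 1.69 kg + (three 19.8 oz packs = 1686.96 g) = 3376.96 g.
3376.96 g exceeds the road limit of 2.5 kg for Class 5.1.
Class 3 quantity: three 0.1 fl oz containers = 8.88 mL.
8.88 mL > 5 mL (road limit, Class 3) — over the limit.
The segregation rule (Class 3 with Class 2.1) does not apply to Class 5.1 with Class 3.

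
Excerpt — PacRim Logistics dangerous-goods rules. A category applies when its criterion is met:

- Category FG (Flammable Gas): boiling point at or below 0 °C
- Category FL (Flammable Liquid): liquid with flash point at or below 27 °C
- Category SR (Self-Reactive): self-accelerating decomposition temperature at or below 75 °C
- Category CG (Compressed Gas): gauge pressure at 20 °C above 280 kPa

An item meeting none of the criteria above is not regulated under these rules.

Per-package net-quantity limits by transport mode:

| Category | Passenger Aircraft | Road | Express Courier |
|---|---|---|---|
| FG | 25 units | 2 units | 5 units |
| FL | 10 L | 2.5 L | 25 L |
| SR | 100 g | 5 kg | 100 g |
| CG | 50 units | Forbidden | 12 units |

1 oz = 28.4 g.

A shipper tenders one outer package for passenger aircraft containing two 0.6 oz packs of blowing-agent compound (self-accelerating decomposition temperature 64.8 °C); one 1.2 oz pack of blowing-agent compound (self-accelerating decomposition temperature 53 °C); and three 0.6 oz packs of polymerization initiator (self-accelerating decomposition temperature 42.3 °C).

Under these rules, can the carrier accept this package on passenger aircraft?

No

The blowing-agent compound has self-accelerating decomposition temperature 64.8 °C, which is ≤ 75 °C, so it is Category SR (Self-Reactive).
The blowing-agent compound has self-accelerating decomposition temperature 53 °C, which is ≤ 75 °C, so it is Category SR (Self-Reactive).
With self-accelerating decomposition temperature 42.3 °C (≤ 75 °C), the polymerization initiator falls in Category SR.
Category SR net quantity: (two 0.6 oz packs = 34.08 g) + (one 1.2 oz pack = 34.08 g) + (three 0.6 oz packs = 51.12 g) = 119.28 g.
That exceeds the Category SR passenger aircraft limit of 100 g.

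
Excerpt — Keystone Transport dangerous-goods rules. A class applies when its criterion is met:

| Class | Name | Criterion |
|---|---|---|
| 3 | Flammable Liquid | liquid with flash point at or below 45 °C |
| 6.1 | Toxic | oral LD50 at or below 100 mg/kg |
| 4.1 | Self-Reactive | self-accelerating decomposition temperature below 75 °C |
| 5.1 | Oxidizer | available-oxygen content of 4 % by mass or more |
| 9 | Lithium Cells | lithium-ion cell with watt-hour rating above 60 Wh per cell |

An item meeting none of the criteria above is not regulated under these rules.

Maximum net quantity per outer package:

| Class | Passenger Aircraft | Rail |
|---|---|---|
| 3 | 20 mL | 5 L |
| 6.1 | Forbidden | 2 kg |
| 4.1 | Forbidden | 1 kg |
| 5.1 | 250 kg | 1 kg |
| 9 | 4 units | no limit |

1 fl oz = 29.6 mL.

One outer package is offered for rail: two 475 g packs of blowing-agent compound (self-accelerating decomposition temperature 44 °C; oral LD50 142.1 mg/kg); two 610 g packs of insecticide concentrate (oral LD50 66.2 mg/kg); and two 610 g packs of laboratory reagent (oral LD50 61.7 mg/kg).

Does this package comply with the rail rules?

Self-accelerating decomposition temperature 44 °C meets the Class 4.1 criterion (Self-Reactive), so the blowing-agent compound is Class 4.1.
Oral LD50 66.2 mg/kg meets the Class 6.1 criterion (Toxic), so the insecticide concentrate is Class 6.1.
The laboratory reagent has oral LD50 61.7 mg/kg, which is ≤ 100 mg/kg, so it is Class 6.1 (Toxic).
Class 4.1 quantity: two 475 g packs = 950 g.
950 g is within the rail limit of 1 kg for Class 4.1.
Class 6.1 net quantity: (two 610 g packs = 1.22 kg) + (two 610 g packs = 1.22 kg) = 2.44 kg.
2.44 kg exceeds the rail limit of 2 kg for Class 6.1.

No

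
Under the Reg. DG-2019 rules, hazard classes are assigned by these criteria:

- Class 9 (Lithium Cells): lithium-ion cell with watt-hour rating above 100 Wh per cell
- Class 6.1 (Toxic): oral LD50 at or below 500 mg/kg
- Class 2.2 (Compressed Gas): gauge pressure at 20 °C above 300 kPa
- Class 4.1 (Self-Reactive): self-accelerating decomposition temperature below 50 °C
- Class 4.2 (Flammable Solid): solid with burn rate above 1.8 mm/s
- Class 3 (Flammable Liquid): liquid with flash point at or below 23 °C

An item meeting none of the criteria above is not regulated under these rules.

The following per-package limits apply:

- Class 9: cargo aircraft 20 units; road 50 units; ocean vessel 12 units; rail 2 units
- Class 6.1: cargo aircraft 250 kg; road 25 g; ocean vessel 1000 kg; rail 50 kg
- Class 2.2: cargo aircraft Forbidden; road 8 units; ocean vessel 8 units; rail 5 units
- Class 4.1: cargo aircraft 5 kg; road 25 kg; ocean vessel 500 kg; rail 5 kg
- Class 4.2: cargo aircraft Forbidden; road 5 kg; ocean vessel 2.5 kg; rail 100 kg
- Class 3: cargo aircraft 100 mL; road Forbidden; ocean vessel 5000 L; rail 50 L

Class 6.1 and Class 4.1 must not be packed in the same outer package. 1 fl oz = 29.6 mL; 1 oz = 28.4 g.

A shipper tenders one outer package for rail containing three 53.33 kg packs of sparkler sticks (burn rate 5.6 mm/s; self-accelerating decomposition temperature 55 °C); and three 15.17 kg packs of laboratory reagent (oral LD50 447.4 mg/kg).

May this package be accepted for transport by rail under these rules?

Sparkler sticks: burn rate 5.6 mm/s > 1.8 mm/s → Class 4.2 (Flammable Solid).
Laboratory reagent: oral LD50 447.4 mg/kg ≤ 500 mg/kg → Class 6.1 (Toxic).
Class 4.2 quantity: three 53.33 kg packs = 159.99 kg.
That exceeds the Class 4.2 rail limit of 100 kg.
Class 6.1 quantity: three 15.17 kg packs = 45.51 kg.
That is within the Class 6.1 rail limit of 50 kg.
The segregation rule (Class 6.1 with Class 4.1) does not apply to Class 4.2 with Class 6.1.

No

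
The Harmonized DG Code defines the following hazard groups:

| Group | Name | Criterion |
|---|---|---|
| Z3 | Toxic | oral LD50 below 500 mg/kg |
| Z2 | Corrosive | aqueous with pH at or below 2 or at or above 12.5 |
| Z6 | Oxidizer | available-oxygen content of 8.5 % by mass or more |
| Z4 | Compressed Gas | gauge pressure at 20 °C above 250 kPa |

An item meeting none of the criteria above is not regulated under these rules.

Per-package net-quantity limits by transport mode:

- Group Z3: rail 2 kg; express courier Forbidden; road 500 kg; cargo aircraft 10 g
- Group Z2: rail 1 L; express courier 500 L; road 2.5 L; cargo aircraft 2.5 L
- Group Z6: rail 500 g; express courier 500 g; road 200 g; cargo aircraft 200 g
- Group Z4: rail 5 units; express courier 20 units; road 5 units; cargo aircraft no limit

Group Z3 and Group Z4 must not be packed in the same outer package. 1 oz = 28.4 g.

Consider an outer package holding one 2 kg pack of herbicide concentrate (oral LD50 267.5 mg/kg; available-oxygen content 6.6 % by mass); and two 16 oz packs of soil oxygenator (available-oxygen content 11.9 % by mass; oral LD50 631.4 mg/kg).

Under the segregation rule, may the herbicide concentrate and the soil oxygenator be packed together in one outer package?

Yes

With oral LD50 267.5 mg/kg (< 500 mg/kg), the herbicide concentrate falls in Group Z3.
Available-oxygen content 11.9 % by mass meets the Group Z6 criterion (Oxidizer), so the soil oxygenator is Group Z6.
No segregation rule bars Group Z3 with Group Z6.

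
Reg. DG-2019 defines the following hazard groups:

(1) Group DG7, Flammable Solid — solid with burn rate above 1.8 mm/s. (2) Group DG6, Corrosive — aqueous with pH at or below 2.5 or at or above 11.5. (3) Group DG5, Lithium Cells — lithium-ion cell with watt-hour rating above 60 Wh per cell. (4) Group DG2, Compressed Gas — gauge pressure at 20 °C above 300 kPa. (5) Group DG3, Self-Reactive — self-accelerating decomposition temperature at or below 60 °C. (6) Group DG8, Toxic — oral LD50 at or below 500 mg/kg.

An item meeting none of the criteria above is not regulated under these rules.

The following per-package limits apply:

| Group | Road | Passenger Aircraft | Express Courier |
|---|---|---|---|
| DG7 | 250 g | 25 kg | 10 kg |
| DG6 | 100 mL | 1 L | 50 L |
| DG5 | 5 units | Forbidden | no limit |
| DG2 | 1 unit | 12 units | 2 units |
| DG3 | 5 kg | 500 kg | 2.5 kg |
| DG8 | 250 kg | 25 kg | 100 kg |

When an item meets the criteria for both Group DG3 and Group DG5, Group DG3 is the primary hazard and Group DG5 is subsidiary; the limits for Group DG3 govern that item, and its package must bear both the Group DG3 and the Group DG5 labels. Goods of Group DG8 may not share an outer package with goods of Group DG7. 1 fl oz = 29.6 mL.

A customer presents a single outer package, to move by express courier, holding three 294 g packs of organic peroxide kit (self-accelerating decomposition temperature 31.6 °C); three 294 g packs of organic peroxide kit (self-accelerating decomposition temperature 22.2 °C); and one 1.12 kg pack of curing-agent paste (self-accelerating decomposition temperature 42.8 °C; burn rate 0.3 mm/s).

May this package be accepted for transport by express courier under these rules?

No

The organic peroxide kit has self-accelerating decomposition temperature 31.6 °C, which is ≤ 60 °C, so it is Group DG3 (Self-Reactive).
With self-accelerating decomposition temperature 22.2 °C (≤ 60 °C), the organic peroxide kit falls in Group DG3.
Self-accelerating decomposition temperature 42.8 °C meets the Group DG3 criterion (Self-Reactive), so the curing-agent paste is Group DG3.
Group DG3 net quantity: (three 294 g packs = 882 g) + (three 294 g packs = 882 g) + 1.12 kg = 2.884 kg.
That exceeds the Group DG3 express courier limit of 2.5 kg.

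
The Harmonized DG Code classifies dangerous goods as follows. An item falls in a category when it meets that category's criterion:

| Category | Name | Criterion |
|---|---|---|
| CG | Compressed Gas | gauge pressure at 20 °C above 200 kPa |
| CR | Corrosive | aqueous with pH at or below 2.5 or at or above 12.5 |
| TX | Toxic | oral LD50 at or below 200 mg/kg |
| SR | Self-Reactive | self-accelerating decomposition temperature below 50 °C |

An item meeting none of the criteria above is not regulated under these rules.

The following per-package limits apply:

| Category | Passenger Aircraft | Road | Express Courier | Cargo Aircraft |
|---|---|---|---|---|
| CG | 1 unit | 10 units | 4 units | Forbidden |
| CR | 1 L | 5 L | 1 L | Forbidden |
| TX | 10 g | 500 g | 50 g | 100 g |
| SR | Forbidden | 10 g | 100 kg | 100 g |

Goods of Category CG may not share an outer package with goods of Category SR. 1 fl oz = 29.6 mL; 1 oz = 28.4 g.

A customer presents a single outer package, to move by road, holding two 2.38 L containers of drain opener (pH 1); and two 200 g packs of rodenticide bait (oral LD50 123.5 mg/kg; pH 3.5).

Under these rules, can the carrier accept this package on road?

Yes

With pH 1 (≤ 2.5), the drain opener falls in Category CR.
Oral LD50 123.5 mg/kg meets the Category TX criterion (Toxic), so the rodenticide bait is Category TX.
Category TX quantity: two 200 g packs = 400 g.
400 g ≤ 500 g (road limit, Category TX) — within limit.
Category CR quantity: two 2.38 L containers = 4.76 L.
4.76 L is within the road limit of 5 L for Category CR.
The segregation rule (Category CG with Category SR) does not apply to Category TX with Category CR.
Every hazard category is within its road limit and no segregation rule is violated.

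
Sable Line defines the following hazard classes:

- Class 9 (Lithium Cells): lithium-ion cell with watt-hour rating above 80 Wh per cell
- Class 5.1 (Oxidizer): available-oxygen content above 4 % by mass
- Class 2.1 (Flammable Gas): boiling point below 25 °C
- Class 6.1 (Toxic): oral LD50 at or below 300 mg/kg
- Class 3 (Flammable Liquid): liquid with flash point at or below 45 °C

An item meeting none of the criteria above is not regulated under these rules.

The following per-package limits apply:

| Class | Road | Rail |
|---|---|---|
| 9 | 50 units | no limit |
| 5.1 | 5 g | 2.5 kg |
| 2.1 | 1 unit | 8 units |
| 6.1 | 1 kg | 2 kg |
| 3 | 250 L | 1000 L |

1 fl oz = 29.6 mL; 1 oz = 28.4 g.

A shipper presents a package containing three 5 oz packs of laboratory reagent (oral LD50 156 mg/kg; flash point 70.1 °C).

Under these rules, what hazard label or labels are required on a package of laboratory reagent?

Laboratory reagent: oral LD50 156 mg/kg ≤ 300 mg/kg → Class 6.1 (Toxic).
Only the Class 6.1 label is required.

Class 6.1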